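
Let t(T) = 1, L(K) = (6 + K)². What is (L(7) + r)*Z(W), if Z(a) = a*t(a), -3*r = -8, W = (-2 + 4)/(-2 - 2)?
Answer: -515/6 ≈ -85.833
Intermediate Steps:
W = -½ (W = 2/(-4) = 2*(-¼) = -½ ≈ -0.50000)
r = 8/3 (r = -⅓*(-8) = 8/3 ≈ 2.6667)
Z(a) = a (Z(a) = a*1 = a)
(L(7) + r)*Z(W) = ((6 + 7)² + 8/3)*(-½) = (13² + 8/3)*(-½) = (169 + 8/3)*(-½) = (515/3)*(-½) = -515/6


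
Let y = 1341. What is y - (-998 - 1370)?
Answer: 3709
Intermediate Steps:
y - (-998 - 1370) = 1341 - (-998 - 1370) = 1341 - 1*(-2368) = 1341 + 2368 = 3709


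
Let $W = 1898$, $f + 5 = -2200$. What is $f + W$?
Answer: $-307$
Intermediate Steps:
$f = -2205$ ($f = -5 - 2200 = -2205$)
$f + W = -2205 + 1898 = -307$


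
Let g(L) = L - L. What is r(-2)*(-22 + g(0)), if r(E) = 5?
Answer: -110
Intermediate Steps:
g(L) = 0
r(-2)*(-22 + g(0)) = 5*(-22 + 0) = 5*(-22) = -110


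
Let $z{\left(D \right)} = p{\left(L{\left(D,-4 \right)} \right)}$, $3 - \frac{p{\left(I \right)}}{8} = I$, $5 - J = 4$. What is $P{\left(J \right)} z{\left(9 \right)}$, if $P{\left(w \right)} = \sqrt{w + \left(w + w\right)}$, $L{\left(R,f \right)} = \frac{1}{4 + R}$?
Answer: $\frac{304 \sqrt{3}}{13} \approx 40.503$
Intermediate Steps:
$J = 1$ ($J = 5 - 4 = 1$)
$p{\left(I \right)} = 24 - 8 I$
$z{\left(D \right)} = 24 - \frac{8}{4 + D}$
$P{\left(w \right)} = \sqrt{3} \sqrt{w}$ ($P{\left(w \right)} = \sqrt{w + 2 w} = \sqrt{3 w} = \sqrt{3} \sqrt{w}$)
$P{\left(J \right)} z{\left(9 \right)} = \sqrt{3} \sqrt{1} \frac{8 \left(11 + 3 \cdot 9\right)}{4 + 9} = \sqrt{3} \cdot 1 \frac{8 \left(11 + 27\right)}{13} = \sqrt{3} \cdot 8 \cdot \frac{1}{13} \cdot 38 = \sqrt{3} \cdot \frac{304}{13} = \frac{304 \sqrt{3}}{13}$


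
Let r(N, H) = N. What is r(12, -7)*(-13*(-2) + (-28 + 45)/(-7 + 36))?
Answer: 9252/29 ≈ 319.03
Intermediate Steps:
r(12, -7)*(-13*(-2) + (-28 + 45)/(-7 + 36)) = 12*(-13*(-2) + (-28 + 45)/(-7 + 36)) = 12*(26 + 17/29) = 12*(771/29) = 9252/29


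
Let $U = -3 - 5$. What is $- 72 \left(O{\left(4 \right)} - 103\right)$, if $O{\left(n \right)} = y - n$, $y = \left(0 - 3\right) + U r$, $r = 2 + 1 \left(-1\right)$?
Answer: $8496$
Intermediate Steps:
$r = 1$ ($r = 2 - 1 = 1$)
$U = -8$ ($U = -3 - 5 = -8$)
$y = -11$ ($y = \left(0 - 3\right) - 8 = -3 - 8 = -11$)
$O{\left(n \right)} = -11 - n$
$- 72 \left(O{\left(4 \right)} - 103\right) = - 72 \left(\left(-11 - 4\right) - 103\right) = - 72 \left(-15 - 103\right) = \left(-72\right) \left(-118\right) = 8496$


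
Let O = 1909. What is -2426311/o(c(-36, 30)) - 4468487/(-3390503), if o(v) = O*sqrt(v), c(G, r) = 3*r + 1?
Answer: 4468487/3390503 - 2426311*sqrt(91)/173719 ≈ -131.92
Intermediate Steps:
c(G, r) = 1 + 3*r
o(v) = 1909*sqrt(v)
-2426311/o(c(-36, 30)) - 4468487/(-3390503) = -2426311*1/(1909*sqrt(1 + 3*30)) - 4468487/(-3390503) = -2426311*1/(1909*sqrt(1 + 90)) - 4468487*(-1/3390503) = -2426311*sqrt(91)/173719 + 4468487/3390503 = 4468487/3390503 - 2426311*sqrt(91)/173719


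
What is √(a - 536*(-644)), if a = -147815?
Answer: √197369 ≈ 444.26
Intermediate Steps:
√(a - 536*(-644)) = √(-147815 - 536*(-644)) = √(-147815 + 345184) = √197369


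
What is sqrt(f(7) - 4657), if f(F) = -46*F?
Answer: I*sqrt(4979) ≈ 70.562*I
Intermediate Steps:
sqrt(f(7) - 4657) = sqrt(-46*7 - 4657) = sqrt(-322 - 4657) = sqrt(-4979) = I*sqrt(4979)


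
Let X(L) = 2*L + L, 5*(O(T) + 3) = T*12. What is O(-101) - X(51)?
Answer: -1992/5 ≈ -398.40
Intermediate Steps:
O(T) = -3 + 12*T/5 (O(T) = -3 + (T*12)/5 = -3 + (12*T)/5 = -3 + 12*T/5)
X(L) = 3*L
O(-101) - X(51) = (-3 + (12/5)*(-101)) - 3*51 = (-3 - 1212/5) - 1*153 = -1227/5 - 153 = -1992/5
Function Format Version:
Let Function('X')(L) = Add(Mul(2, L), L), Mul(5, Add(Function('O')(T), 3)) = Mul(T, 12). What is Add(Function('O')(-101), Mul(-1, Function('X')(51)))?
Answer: Rational(-1992, 5) ≈ -398.40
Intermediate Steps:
Function('O')(T) = Add(-3, Mul(Rational(12, 5), T)) (Function('O')(T) = Add(-3, Mul(Rational(1, 5), Mul(T, 12))) = Add(-3, Mul(Rational(1, 5), Mul(12, T))) = Add(-3, Mul(Rational(12, 5), T)))
Function('X')(L) = Mul(3, L)
Add(Function('O')(-101), Mul(-1, Function('X')(51))) = Add(Add(-3, Mul(Rational(12, 5), -101)), Mul(-1, Mul(3, 51))) = Add(Add(-3, Rational(-1212, 5)), Mul(-1, 153)) = Add(Rational(-1227, 5), -153) = Rational(-1992, 5)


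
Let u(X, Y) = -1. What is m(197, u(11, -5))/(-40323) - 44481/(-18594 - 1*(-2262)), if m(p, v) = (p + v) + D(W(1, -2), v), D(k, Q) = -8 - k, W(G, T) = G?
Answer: 596851093/219518412 ≈ 2.7189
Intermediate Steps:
m(p, v) = -9 + p + v (m(p, v) = (p + v) + (-8 - 1*1) = (p + v) + (-8 - 1) = (p + v) - 9 = -9 + p + v)
m(197, u(11, -5))/(-40323) - 44481/(-18594 - 1*(-2262)) = (-9 + 197 - 1)/(-40323) - 44481/(-18594 - 1*(-2262)) = 187*(-1/40323) - 44481/(-18594 + 2262) = -187/40323 - 44481/(-16332) = -187/40323 - 44481*(-1/16332) = -187/40323 + 14827/5444 = 596851093/219518412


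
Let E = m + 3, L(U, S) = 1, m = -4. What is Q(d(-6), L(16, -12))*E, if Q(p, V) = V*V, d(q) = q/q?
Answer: -1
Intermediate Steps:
d(q) = 1
Q(p, V) = V²
E = -1 (E = -4 + 3 = -1)
Q(d(-6), L(16, -12))*E = 1²*(-1) = 1*(-1) = -1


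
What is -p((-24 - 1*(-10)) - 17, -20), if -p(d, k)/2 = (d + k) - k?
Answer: -62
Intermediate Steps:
p(d, k) = -2*d (p(d, k) = -2*((d + k) - k) = -2*d)
-p((-24 - 1*(-10)) - 17, -20) = -(-2)*((-24 - 1*(-10)) - 17) = -(-2)*((-24 + 10) - 17) = -(-2)*(-14 - 17) = -(-2)*(-31) = -1*62 = -62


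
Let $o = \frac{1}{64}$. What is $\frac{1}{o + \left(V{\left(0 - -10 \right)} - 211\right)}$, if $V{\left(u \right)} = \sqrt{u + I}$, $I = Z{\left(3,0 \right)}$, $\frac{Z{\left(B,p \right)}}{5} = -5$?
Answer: $- \frac{288064}{60797483} - \frac{4096 i \sqrt{15}}{182392449} \approx -0.0047381 - 8.6976 \cdot 10^{-5} i$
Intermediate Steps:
$o = \frac{1}{64} \approx 0.015625$
$Z{\left(B,p \right)} = -25$ ($Z{\left(B,p \right)} = 5 \left(-5\right) = -25$)
$I = -25$
$V{\left(u \right)} = \sqrt{-25 + u}$ ($V{\left(u \right)} = \sqrt{u - 25} = \sqrt{-25 + u}$)
$\frac{1}{o + \left(V{\left(0 - -10 \right)} - 211\right)} = \frac{1}{\frac{1}{64} - \left(211 - \sqrt{-25 + \left(0 - -10\right)}\right)} = \frac{1}{\frac{1}{64} - \left(211 - \sqrt{-25 + \left(0 + 10\right)}\right)} = \frac{1}{\frac{1}{64} - \left(211 - \sqrt{-25 + 10}\right)} = \frac{1}{\frac{1}{64} - \left(211 - \sqrt{-15}\right)} = \frac{1}{\frac{1}{64} - \left(211 - i \sqrt{15}\right)} = \frac{1}{- \frac{13503}{64} + i \sqrt{15}}$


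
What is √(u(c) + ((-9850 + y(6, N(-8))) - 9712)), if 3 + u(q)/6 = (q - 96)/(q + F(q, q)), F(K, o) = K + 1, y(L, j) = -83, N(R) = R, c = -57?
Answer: I*√250973113/113 ≈ 140.2*I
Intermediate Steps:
F(K, o) = 1 + K
u(q) = -18 + 6*(-96 + q)/(1 + 2*q) (u(q) = -18 + 6*((q - 96)/(q + (1 + q))) = -18 + 6*((-96 + q)/(1 + 2*q)) = -18 + 6*(-96 + q)/(1 + 2*q))
√(u(c) + ((-9850 + y(6, N(-8))) - 9712)) = √(6*(-99 - 5*(-57))/(1 + 2*(-57)) + ((-9850 - 83) - 9712)) = √(6*(-99 + 285)/(1 - 114) + (-9933 - 9712)) = √(6*186/(-113) - 19645) = √(6*(-1/113)*186 - 19645) = √(-1116/113 - 19645) = √(-2221001/113) = I*√250973113/113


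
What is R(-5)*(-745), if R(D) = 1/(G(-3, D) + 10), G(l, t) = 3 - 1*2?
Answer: -745/11 ≈ -67.727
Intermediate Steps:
G(l, t) = 1 (G(l, t) = 3 - 2 = 1)
R(D) = 1/11 (R(D) = 1/(1 + 10) = 1/11)
R(-5)*(-745) = (1/11)*(-745) = -745/11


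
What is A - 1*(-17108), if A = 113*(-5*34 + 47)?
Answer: 3209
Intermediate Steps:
A = -13899 (A = 113*(-170 + 47) = 113*(-123) = -13899)
A - 1*(-17108) = -13899 - 1*(-17108) = -13899 + 17108 = 3209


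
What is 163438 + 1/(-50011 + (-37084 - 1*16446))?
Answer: 16922533957/103541 ≈ 1.6344e+5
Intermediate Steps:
163438 + 1/(-50011 + (-37084 - 1*16446)) = 163438 + 1/(-50011 + (-37084 - 16446)) = 163438 + 1/(-50011 - 53530) = 163438 + 1/(-103541) = 163438 - 1/103541 = 16922533957/103541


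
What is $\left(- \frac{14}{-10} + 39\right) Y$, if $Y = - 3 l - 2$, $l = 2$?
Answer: $- \frac{1616}{5} \approx -323.2$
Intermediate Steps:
$Y = -8$ ($Y = \left(-3\right) 2 - 2 = -6 - 2 = -8$)
$\left(- \frac{14}{-10} + 39\right) Y = \left(- \frac{14}{-10} + 39\right) \left(-8\right) = \left(\left(-14\right) \left(- \frac{1}{10}\right) + 39\right) \left(-8\right) = \left(\frac{7}{5} + 39\right) \left(-8\right) = \frac{202}{5} \left(-8\right) = - \frac{1616}{5}$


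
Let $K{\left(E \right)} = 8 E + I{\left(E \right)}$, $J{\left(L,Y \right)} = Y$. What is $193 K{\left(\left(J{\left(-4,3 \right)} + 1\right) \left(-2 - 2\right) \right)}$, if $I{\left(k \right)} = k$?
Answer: $-27792$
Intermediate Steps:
$K{\left(E \right)} = 9 E$ ($K{\left(E \right)} = 8 E + E = 9 E$)
$193 K{\left(\left(J{\left(-4,3 \right)} + 1\right) \left(-2 - 2\right) \right)} = 193 \cdot 9 \left(3 + 1\right) \left(-2 - 2\right) = 193 \cdot 9 \cdot 4 \left(-4\right) = 193 \cdot 9 \left(-16\right) = 193 \left(-144\right) = -27792$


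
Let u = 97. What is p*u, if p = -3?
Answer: -291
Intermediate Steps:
p*u = -3*97 = -291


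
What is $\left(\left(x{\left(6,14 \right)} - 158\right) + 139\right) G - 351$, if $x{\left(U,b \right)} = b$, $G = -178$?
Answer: $539$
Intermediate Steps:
$\left(\left(x{\left(6,14 \right)} - 158\right) + 139\right) G - 351 = \left(\left(14 - 158\right) + 139\right) \left(-178\right) - 351 = \left(-144 + 139\right) \left(-178\right) - 351 = \left(-5\right) \left(-178\right) - 351 = 890 - 351 = 539$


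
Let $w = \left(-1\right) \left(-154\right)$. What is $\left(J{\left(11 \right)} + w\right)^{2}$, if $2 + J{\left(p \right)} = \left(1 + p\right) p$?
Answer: $80656$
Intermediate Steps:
$J{\left(p \right)} = -2 + p \left(1 + p\right)$ ($J{\left(p \right)} = -2 + \left(1 + p\right) p = -2 + p \left(1 + p\right)$)
$w = 154$
$\left(J{\left(11 \right)} + w\right)^{2} = \left(\left(-2 + 11 + 11^{2}\right) + 154\right)^{2} = \left(\left(-2 + 11 + 121\right) + 154\right)^{2} = \left(130 + 154\right)^{2} = 284^{2} = 80656$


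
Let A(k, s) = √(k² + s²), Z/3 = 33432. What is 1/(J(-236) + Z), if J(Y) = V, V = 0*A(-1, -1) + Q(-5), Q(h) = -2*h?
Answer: 1/100306 ≈ 9.9695e-6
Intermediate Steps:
Z = 100296 (Z = 3*33432 = 100296)
V = 10 (V = 0*√((-1)² + (-1)²) - 2*(-5) = 0*√(1 + 1) + 10 = 0*√2 + 10 = 0 + 10 = 10)
J(Y) = 10
1/(J(-236) + Z) = 1/(10 + 100296) = 1/100306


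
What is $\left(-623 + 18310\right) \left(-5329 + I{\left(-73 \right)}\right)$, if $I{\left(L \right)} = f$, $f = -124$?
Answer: $-96447211$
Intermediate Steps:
$I{\left(L \right)} = -124$
$\left(-623 + 18310\right) \left(-5329 + I{\left(-73 \right)}\right) = \left(-623 + 18310\right) \left(-5329 - 124\right) = 17687 \left(-5453\right) = -96447211$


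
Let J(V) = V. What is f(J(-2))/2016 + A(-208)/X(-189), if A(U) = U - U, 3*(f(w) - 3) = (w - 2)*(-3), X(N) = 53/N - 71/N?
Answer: 1/288 ≈ 0.0034722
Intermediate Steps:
X(N) = -18/N
f(w) = 5 - w (f(w) = 3 + ((w - 2)*(-3))/3 = 3 + ((-2 + w)*(-3))/3 = 3 + (6 - 3*w)/3 = 3 + (2 - w) = 5 - w)
A(U) = 0
f(J(-2))/2016 + A(-208)/X(-189) = (5 - 1*(-2))/2016 + 0/((-18/(-189))) = (5 + 2)*(1/2016) + 0/((-18*(-1/189))) = 7*(1/2016) + 0/(2/21) = 1/288 + 0*(21/2) = 1/288 + 0 = 1/288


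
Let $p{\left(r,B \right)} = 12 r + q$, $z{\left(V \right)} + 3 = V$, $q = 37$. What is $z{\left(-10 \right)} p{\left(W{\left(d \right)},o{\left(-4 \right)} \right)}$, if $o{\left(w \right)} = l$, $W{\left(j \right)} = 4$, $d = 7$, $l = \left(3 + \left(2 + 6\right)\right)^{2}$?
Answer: $-1105$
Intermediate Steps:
$z{\left(V \right)} = -3 + V$
$l = 121$ ($l = \left(3 + 8\right)^{2} = 11^{2} = 121$)
$o{\left(w \right)} = 121$
$p{\left(r,B \right)} = 37 + 12 r$ ($p{\left(r,B \right)} = 12 r + 37 = 37 + 12 r$)
$z{\left(-10 \right)} p{\left(W{\left(d \right)},o{\left(-4 \right)} \right)} = \left(-3 - 10\right) \left(37 + 12 \cdot 4\right) = - 13 \left(37 + 48\right) = \left(-13\right) 85 = -1105$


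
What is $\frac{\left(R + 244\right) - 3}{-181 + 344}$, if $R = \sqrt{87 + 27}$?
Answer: $\frac{241}{163} + \frac{\sqrt{114}}{163} \approx 1.544$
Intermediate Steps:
$R = \sqrt{114} \approx 10.677$
$\frac{\left(R + 244\right) - 3}{-181 + 344} = \frac{\left(\sqrt{114} + 244\right) - 3}{-181 + 344} = \frac{\left(244 + \sqrt{114}\right) - 3}{163} = \left(241 + \sqrt{114}\right) \frac{1}{163} = \frac{241}{163} + \frac{\sqrt{114}}{163}$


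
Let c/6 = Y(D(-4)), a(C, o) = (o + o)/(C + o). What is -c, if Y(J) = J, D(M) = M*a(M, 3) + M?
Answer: -120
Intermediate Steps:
a(C, o) = 2*o/(C + o) (a(C, o) = (2*o)/(C + o) = 2*o/(C + o))
D(M) = M + 6*M/(3 + M) (D(M) = M*(2*3/(M + 3)) + M = M*(2*3/(3 + M)) + M = M*(6/(3 + M)) + M = 6*M/(3 + M) + M = M + 6*M/(3 + M))
c = 120 (c = 6*(-4*(9 - 4)/(3 - 4)) = 6*(-4*5/(-1)) = 6*(-4*(-1)*5) = 6*20 = 120)
-c = -1*120 = -120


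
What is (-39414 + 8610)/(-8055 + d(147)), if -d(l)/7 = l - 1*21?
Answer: 10268/2979 ≈ 3.4468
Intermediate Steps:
d(l) = 147 - 7*l (d(l) = -7*(l - 1*21) = -7*(l - 21) = -7*(-21 + l) = 147 - 7*l)
(-39414 + 8610)/(-8055 + d(147)) = (-39414 + 8610)/(-8055 + (147 - 7*147)) = -30804/(-8055 + (147 - 1029)) = -30804/(-8055 - 882) = -30804/(-8937) = -30804*(-1/8937) = 10268/2979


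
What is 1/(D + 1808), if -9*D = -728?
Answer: 9/17000 ≈ 0.00052941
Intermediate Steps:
D = 728/9 (D = -1/9*(-728) = 728/9 ≈ 80.889)
1/(D + 1808) = 1/(728/9 + 1808) = 1/(17000/9) = 9/17000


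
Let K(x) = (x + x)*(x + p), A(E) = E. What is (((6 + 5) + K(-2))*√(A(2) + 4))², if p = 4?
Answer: 54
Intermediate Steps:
K(x) = 2*x*(4 + x) (K(x) = (x + x)*(x + 4) = (2*x)*(4 + x) = 2*x*(4 + x))
(((6 + 5) + K(-2))*√(A(2) + 4))² = (((6 + 5) + 2*(-2)*(4 - 2))*√(2 + 4))² = ((11 + 2*(-2)*2)*√6)² = ((11 - 8)*√6)² = (3*√6)² = 54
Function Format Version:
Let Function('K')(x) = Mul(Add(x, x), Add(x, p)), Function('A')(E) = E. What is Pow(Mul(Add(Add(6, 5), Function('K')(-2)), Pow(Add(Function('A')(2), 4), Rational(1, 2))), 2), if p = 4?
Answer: 54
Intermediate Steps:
Function('K')(x) = Mul(2, x, Add(4, x)) (Function('K')(x) = Mul(Add(x, x), Add(x, 4)) = Mul(Mul(2, x), Add(4, x)) = Mul(2, x, Add(4, x)))
Pow(Mul(Add(Add(6, 5), Function('K')(-2)), Pow(Add(Function('A')(2), 4), Rational(1, 2))), 2) = Pow(Mul(Add(Add(6, 5), Mul(2, -2, Add(4, -2))), Pow(Add(2, 4), Rational(1, 2))), 2) = Pow(Mul(Add(11, Mul(2, -2, 2)), Pow(6, Rational(1, 2))), 2) = Pow(Mul(Add(11, -8), Pow(6, Rational(1, 2))), 2) = Pow(Mul(3, Pow(6, Rational(1, 2))), 2) = 54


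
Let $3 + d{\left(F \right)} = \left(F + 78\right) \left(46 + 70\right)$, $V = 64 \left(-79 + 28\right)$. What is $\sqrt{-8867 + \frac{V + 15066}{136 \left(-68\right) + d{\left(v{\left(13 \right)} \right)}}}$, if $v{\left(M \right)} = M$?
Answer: $\frac{i \sqrt{1676146785}}{435} \approx 94.117 i$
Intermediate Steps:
$V = -3264$ ($V = 64 \left(-51\right) = -3264$)
$d{\left(F \right)} = 9045 + 116 F$ ($d{\left(F \right)} = -3 + \left(F + 78\right) \left(46 + 70\right) = -3 + \left(78 + F\right) 116 = -3 + \left(9048 + 116 F\right) = 9045 + 116 F$)
$\sqrt{-8867 + \frac{V + 15066}{136 \left(-68\right) + d{\left(v{\left(13 \right)} \right)}}} = \sqrt{-8867 + \frac{-3264 + 15066}{136 \left(-68\right) + \left(9045 + 116 \cdot 13\right)}} = \sqrt{-8867 + \frac{11802}{-9248 + \left(9045 + 1508\right)}} = \sqrt{-8867 + \frac{11802}{-9248 + 10553}} = \sqrt{-8867 + \frac{11802}{1305}} = \sqrt{-8867 + 11802 \cdot \frac{1}{1305}} = \sqrt{-8867 + \frac{3934}{435}} = \sqrt{- \frac{3853211}{435}} = \frac{i \sqrt{1676146785}}{435}$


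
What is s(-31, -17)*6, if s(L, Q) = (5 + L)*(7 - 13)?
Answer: 936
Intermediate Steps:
s(L, Q) = -30 - 6*L (s(L, Q) = (5 + L)*(-6) = -30 - 6*L)
s(-31, -17)*6 = (-30 - 6*(-31))*6 = (-30 + 186)*6 = 156*6 = 936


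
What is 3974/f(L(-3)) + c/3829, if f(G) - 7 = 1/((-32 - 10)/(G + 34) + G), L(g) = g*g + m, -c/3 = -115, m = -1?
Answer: 53266186/95725 ≈ 556.45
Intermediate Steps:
c = 345 (c = -3*(-115) = 345)
L(g) = -1 + g² (L(g) = g*g - 1 = g² - 1 = -1 + g²)
f(G) = 7 + 1/(G - 42/(34 + G)) (f(G) = 7 + 1/((-32 - 10)/(G + 34) + G) = 7 + 1/(-42/(34 + G) + G) = 7 + 1/(G - 42/(34 + G)))
3974/f(L(-3)) + c/3829 = 3974/(((-260 + 7*(-1 + (-3)²)² + 239*(-1 + (-3)²))/(-42 + (-1 + (-3)²)² + 34*(-1 + (-3)²)))) + 345/3829 = 3974/(((-260 + 7*(-1 + 9)² + 239*(-1 + 9))/(-42 + (-1 + 9)² + 34*(-1 + 9)))) + 345*(1/3829) = 3974/(((-260 + 7*8² + 239*8)/(-42 + 8² + 34*8))) + 345/3829 = 3974/(((-260 + 7*64 + 1912)/(-42 + 64 + 272))) + 345/3829 = 3974/(((-260 + 448 + 1912)/294)) + 345/3829 = 3974/(((1/294)*2100)) + 345/3829 = 3974/(50/7) + 345/3829 = 3974*(7/50) + 345/3829 = 13909/25 + 345/3829 = 53266186/95725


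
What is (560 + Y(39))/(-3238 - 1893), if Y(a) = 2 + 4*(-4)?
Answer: -78/733 ≈ -0.10641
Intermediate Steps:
Y(a) = -14 (Y(a) = 2 - 16 = -14)
(560 + Y(39))/(-3238 - 1893) = (560 - 14)/(-3238 - 1893) = 546/(-5131) = 546*(-1/5131) = -78/733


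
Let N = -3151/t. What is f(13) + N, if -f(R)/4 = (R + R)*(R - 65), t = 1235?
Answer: 6675729/1235 ≈ 5405.4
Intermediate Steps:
f(R) = -8*R*(-65 + R) (f(R) = -4*(R + R)*(R - 65) = -4*2*R*(-65 + R) = -8*R*(-65 + R))
N = -3151/1235 ≈ -2.5514
f(13) + N = 8*13*(65 - 1*13) - 3151/1235 = 8*13*(65 - 13) - 3151/1235 = 8*13*52 - 3151/1235 = 5408 - 3151/1235 = 6675729/1235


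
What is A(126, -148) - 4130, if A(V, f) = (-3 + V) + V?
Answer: -3881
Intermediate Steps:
A(V, f) = -3 + 2*V
A(126, -148) - 4130 = (-3 + 2*126) - 4130 = (-3 + 252) - 4130 = 249 - 4130 = -3881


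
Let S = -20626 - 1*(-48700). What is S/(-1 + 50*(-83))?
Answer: -28074/4151 ≈ -6.7632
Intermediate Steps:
S = 28074 (S = -20626 + 48700 = 28074)
S/(-1 + 50*(-83)) = 28074/(-1 + 50*(-83)) = 28074/(-1 - 4150) = 28074/(-4151) = 28074*(-1/4151) = -28074/4151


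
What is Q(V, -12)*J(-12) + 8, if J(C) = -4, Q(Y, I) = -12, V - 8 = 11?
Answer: 56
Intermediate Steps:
V = 19 (V = 8 + 11 = 19)
Q(V, -12)*J(-12) + 8 = -12*(-4) + 8 = 48 + 8 = 56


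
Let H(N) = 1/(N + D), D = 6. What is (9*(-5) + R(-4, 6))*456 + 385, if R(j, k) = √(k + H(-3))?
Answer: -20135 + 152*√57 ≈ -18987.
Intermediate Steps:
H(N) = 1/(6 + N) (H(N) = 1/(N + 6) = 1/(6 + N))
R(j, k) = √(⅓ + k) (R(j, k) = √(k + 1/(6 - 3)) = √(k + 1/3) = √(k + ⅓) = √(⅓ + k))
(9*(-5) + R(-4, 6))*456 + 385 = (9*(-5) + √(3 + 9*6)/3)*456 + 385 = (-45 + √(3 + 54)/3)*456 + 385 = (-45 + √57/3)*456 + 385 = (-20520 + 152*√57) + 385 = -20135 + 152*√57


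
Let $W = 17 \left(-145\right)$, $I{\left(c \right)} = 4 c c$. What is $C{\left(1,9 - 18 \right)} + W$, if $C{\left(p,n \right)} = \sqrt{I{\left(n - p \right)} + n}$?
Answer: $-2465 + \sqrt{391} \approx -2445.2$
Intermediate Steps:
$I{\left(c \right)} = 4 c^{2}$
$W = -2465$
$C{\left(p,n \right)} = \sqrt{n + 4 \left(n - p\right)^{2}}$ ($C{\left(p,n \right)} = \sqrt{4 \left(n - p\right)^{2} + n} = \sqrt{n + 4 \left(n - p\right)^{2}}$)
$C{\left(1,9 - 18 \right)} + W = \sqrt{\left(9 - 18\right) + 4 \left(\left(9 - 18\right) - 1\right)^{2}} - 2465 = \sqrt{-9 + 4 \left(-9 - 1\right)^{2}} - 2465 = \sqrt{-9 + 4 \left(-10\right)^{2}} - 2465 = \sqrt{-9 + 4 \cdot 100} - 2465 = \sqrt{-9 + 400} - 2465 = \sqrt{391} - 2465 = -2465 + \sqrt{391}$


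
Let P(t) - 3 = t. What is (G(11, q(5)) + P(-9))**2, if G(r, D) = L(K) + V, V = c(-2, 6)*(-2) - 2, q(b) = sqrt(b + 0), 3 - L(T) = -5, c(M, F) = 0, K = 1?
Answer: 0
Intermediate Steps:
P(t) = 3 + t
L(T) = 8 (L(T) = 3 - 1*(-5) = 3 + 5 = 8)
q(b) = sqrt(b)
V = -2 (V = 0*(-2) - 2 = 0 - 2 = -2)
G(r, D) = 6 (G(r, D) = 8 - 2 = 6)
(G(11, q(5)) + P(-9))**2 = (6 + (3 - 9))**2 = (6 - 6)**2 = 0**2 = 0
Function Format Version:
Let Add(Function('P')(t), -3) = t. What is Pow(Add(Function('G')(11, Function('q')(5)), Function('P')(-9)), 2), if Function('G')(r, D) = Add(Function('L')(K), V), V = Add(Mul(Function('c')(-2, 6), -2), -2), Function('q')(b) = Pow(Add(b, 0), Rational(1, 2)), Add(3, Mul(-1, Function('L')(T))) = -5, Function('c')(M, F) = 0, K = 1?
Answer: 0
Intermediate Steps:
Function('P')(t) = Add(3, t)
Function('L')(T) = 8 (Function('L')(T) = Add(3, Mul(-1, -5)) = Add(3, 5) = 8)
Function('q')(b) = Pow(b, Rational(1, 2))
V = -2 (V = Add(Mul(0, -2), -2) = Add(0, -2) = -2)
Function('G')(r, D) = 6 (Function('G')(r, D) = Add(8, -2) = 6)
Pow(Add(Function('G')(11, Function('q')(5)), Function('P')(-9)), 2) = Pow(Add(6, Add(3, -9)), 2) = Pow(Add(6, -6), 2) = Pow(0, 2) = 0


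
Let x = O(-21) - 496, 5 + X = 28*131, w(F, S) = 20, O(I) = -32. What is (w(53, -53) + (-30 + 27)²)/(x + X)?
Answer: 29/3135 ≈ 0.0092504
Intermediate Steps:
X = 3663 (X = -5 + 28*131 = -5 + 3668 = 3663)
x = -528 (x = -32 - 496 = -528)
(w(53, -53) + (-30 + 27)²)/(x + X) = (20 + (-30 + 27)²)/(-528 + 3663) = (20 + (-3)²)/3135 = (20 + 9)*(1/3135) = 29*(1/3135) = 29/3135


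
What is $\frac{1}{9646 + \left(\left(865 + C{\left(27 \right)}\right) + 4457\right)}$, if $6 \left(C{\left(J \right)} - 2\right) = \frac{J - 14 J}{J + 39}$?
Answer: $\frac{44}{658641} \approx 6.6804 \cdot 10^{-5}$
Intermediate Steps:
$C{\left(J \right)} = 2 - \frac{13 J}{6 \left(39 + J\right)}$ ($C{\left(J \right)} = 2 + \frac{\left(J - 14 J\right) \frac{1}{J + 39}}{6} = 2 + \frac{- 13 J \frac{1}{39 + J}}{6} = 2 + \frac{\left(-13\right) J \frac{1}{39 + J}}{6} = 2 - \frac{13 J}{6 \left(39 + J\right)}$)
$\frac{1}{9646 + \left(\left(865 + C{\left(27 \right)}\right) + 4457\right)} = \frac{1}{9646 + \left(\left(865 + \frac{468 - 27}{6 \left(39 + 27\right)}\right) + 4457\right)} = \frac{1}{9646 + \left(\left(865 + \frac{468 - 27}{6 \cdot 66}\right) + 4457\right)} = \frac{1}{9646 + \left(\left(865 + \frac{1}{6} \cdot \frac{1}{66} \cdot 441\right) + 4457\right)} = \frac{1}{9646 + \left(\left(865 + \frac{49}{44}\right) + 4457\right)} = \frac{1}{9646 + \left(\frac{38109}{44} + 4457\right)} = \frac{1}{9646 + \frac{234217}{44}} = \frac{1}{\frac{658641}{44}} = \frac{44}{658641}$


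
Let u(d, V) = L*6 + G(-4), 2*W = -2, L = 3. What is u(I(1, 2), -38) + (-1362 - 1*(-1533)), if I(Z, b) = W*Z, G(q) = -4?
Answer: 185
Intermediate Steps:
W = -1 (W = (½)*(-2) = -1)
I(Z, b) = -Z
u(d, V) = 14 (u(d, V) = 3*6 - 4 = 18 - 4 = 14)
u(I(1, 2), -38) + (-1362 - 1*(-1533)) = 14 + (-1362 - 1*(-1533)) = 14 + (-1362 + 1533) = 14 + 171 = 185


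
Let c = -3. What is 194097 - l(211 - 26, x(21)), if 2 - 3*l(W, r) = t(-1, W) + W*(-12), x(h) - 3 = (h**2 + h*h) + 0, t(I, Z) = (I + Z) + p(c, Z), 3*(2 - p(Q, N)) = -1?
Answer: 1740766/9 ≈ 1.9342e+5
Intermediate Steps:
p(Q, N) = 7/3 (p(Q, N) = 2 - 1/3*(-1) = 2 + 1/3 = 7/3)
t(I, Z) = 7/3 + I + Z (t(I, Z) = (I + Z) + 7/3 = 7/3 + I + Z)
x(h) = 3 + 2*h**2 (x(h) = 3 + ((h**2 + h*h) + 0) = 3 + ((h**2 + h**2) + 0) = 3 + (2*h**2 + 0) = 3 + 2*h**2)
l(W, r) = 2/9 + 11*W/3 (l(W, r) = 2/3 - ((7/3 - 1 + W) + W*(-12))/3 = 2/3 - ((4/3 + W) - 12*W)/3 = 2/3 - (4/3 - 11*W)/3 = 2/3 + (-4/9 + 11*W/3) = 2/9 + 11*W/3)
194097 - l(211 - 26, x(21)) = 194097 - (2/9 + 11*(211 - 26)/3) = 194097 - (2/9 + (11/3)*185) = 194097 - (2/9 + 2035/3) = 194097 - 1*6107/9 = 194097 - 6107/9 = 1740766/9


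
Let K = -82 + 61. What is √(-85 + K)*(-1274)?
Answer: -1274*I*√106 ≈ -13117.0*I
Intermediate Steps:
K = -21
√(-85 + K)*(-1274) = √(-85 - 21)*(-1274) = √(-106)*(-1274) = (I*√106)*(-1274) = -1274*I*√106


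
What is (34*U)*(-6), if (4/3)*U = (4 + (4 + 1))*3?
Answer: -4131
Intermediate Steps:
U = 81/4 (U = 3*((4 + (4 + 1))*3)/4 = 3*((4 + 5)*3)/4 = 3*(9*3)/4 = (¾)*27 = 81/4 ≈ 20.250)
(34*U)*(-6) = (34*(81/4))*(-6) = (1377/2)*(-6) = -4131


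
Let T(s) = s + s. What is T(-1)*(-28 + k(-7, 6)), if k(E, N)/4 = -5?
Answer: 96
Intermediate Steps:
T(s) = 2*s
k(E, N) = -20 (k(E, N) = 4*(-5) = -20)
T(-1)*(-28 + k(-7, 6)) = (2*(-1))*(-28 - 20) = -2*(-48) = 96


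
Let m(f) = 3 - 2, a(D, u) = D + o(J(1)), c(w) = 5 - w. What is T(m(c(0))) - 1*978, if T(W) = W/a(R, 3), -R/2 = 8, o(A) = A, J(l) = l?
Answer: -14671/15 ≈ -978.07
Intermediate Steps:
R = -16 (R = -2*8 = -16)
a(D, u) = 1 + D (a(D, u) = D + 1 = 1 + D)
m(f) = 1
T(W) = -W/15 (T(W) = W/(1 - 16) = W/(-15) = W*(-1/15) = -W/15)
T(m(c(0))) - 1*978 = -1/15*1 - 1*978 = -1/15 - 978 = -14671/15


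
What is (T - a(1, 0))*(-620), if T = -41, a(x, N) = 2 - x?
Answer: 26040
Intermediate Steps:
(T - a(1, 0))*(-620) = (-41 - (2 - 1*1))*(-620) = (-41 - (2 - 1))*(-620) = (-41 - 1*1)*(-620) = (-41 - 1)*(-620) = -42*(-620) = 26040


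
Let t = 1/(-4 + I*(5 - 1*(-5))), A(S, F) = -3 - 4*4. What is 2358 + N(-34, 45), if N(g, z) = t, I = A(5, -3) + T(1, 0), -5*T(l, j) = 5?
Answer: 481031/204 ≈ 2358.0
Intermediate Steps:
A(S, F) = -19 (A(S, F) = -3 - 16 = -19)
T(l, j) = -1 (T(l, j) = -1/5*5 = -1)
I = -20 (I = -19 - 1 = -20)
t = -1/204 (t = 1/(-4 - 20*(5 - 1*(-5))) = 1/(-4 - 20*(5 + 5)) = 1/(-4 - 20*10) = 1/(-4 - 200) = 1/(-204) = -1/204 ≈ -0.0049020)
N(g, z) = -1/204
2358 + N(-34, 45) = 2358 - 1/204 = 481031/204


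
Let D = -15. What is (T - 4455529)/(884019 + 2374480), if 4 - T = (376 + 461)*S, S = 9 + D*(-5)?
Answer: -4525833/3258499 ≈ -1.3889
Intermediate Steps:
S = 84 (S = 9 - 15*(-5) = 9 + 75 = 84)
T = -70304 (T = 4 - (376 + 461)*84 = 4 - 837*84 = 4 - 1*70308 = 4 - 70308 = -70304)
(T - 4455529)/(884019 + 2374480) = (-70304 - 4455529)/(884019 + 2374480) = -4525833/3258499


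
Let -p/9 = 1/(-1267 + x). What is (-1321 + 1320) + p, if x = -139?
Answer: -1397/1406 ≈ -0.99360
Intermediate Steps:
p = 9/1406 (p = -9/(-1267 - 139) = -9/(-1406) = -9*(-1/1406) = 9/1406 ≈ 0.0064011)
(-1321 + 1320) + p = (-1321 + 1320) + 9/1406 = -1 + 9/1406 = -1397/1406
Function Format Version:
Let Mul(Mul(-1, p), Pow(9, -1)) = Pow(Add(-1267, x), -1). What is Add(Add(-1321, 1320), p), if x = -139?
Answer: Rational(-1397, 1406) ≈ -0.99360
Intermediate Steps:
p = Rational(9, 1406) (p = Mul(-9, Pow(Add(-1267, -139), -1)) = Mul(-9, Pow(-1406, -1)) = Mul(-9, Rational(-1, 1406)) = Rational(9, 1406) ≈ 0.0064011)
Add(Add(-1321, 1320), p) = Add(Add(-1321, 1320), Rational(9, 1406)) = Add(-1, Rational(9, 1406)) = Rational(-1397, 1406)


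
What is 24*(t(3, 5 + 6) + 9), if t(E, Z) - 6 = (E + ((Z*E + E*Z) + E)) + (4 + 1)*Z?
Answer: 3408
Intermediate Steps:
t(E, Z) = 6 + 2*E + 5*Z + 2*E*Z (t(E, Z) = 6 + ((E + ((Z*E + E*Z) + E)) + (4 + 1)*Z) = 6 + ((E + ((E*Z + E*Z) + E)) + 5*Z) = 6 + ((E + (2*E*Z + E)) + 5*Z) = 6 + ((E + (E + 2*E*Z)) + 5*Z) = 6 + ((2*E + 2*E*Z) + 5*Z) = 6 + (2*E + 5*Z + 2*E*Z) = 6 + 2*E + 5*Z + 2*E*Z)
24*(t(3, 5 + 6) + 9) = 24*((6 + 2*3 + 5*(5 + 6) + 2*3*(5 + 6)) + 9) = 24*((6 + 6 + 5*11 + 2*3*11) + 9) = 24*((6 + 6 + 55 + 66) + 9) = 24*(133 + 9) = 24*142 = 3408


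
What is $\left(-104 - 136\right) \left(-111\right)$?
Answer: $26640$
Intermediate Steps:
$\left(-104 - 136\right) \left(-111\right) = \left(-240\right) \left(-111\right) = 26640$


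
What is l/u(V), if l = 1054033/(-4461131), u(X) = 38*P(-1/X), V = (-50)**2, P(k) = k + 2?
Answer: -1317541250/423722683511 ≈ -0.0031094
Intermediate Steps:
P(k) = 2 + k
V = 2500
u(X) = 76 - 38/X (u(X) = 38*(2 - 1/X) = 76 - 38/X)
l = -1054033/4461131 (l = 1054033*(-1/4461131) = -1054033/4461131 ≈ -0.23627)
l/u(V) = -1054033/(4461131*(76 - 38/2500)) = -1054033/(4461131*(76 - 38*1/2500)) = -1054033/(4461131*(76 - 19/1250)) = -1054033/(4461131*94981/1250) = -1054033/4461131*1250/94981 = -1317541250/423722683511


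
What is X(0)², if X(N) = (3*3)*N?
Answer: 0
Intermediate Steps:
X(N) = 9*N
X(0)² = (9*0)² = 0² = 0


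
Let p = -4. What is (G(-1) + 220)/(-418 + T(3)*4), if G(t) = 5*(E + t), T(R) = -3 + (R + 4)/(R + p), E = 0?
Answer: -215/458 ≈ -0.46943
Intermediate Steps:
T(R) = -3 + (4 + R)/(-4 + R) (T(R) = -3 + (R + 4)/(R - 4) = -3 + (4 + R)/(-4 + R))
G(t) = 5*t (G(t) = 5*(0 + t) = 5*t)
(G(-1) + 220)/(-418 + T(3)*4) = (5*(-1) + 220)/(-418 + (2*(8 - 1*3)/(-4 + 3))*4) = (-5 + 220)/(-418 + (2*(8 - 3)/(-1))*4) = 215/(-418 + (2*(-1)*5)*4) = 215/(-418 - 10*4) = 215/(-418 - 40) = 215/(-458) = 215*(-1/458) = -215/458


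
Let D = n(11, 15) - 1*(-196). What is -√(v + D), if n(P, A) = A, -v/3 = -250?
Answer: -31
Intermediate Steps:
v = 750 (v = -3*(-250) = 750)
D = 211 (D = 15 - 1*(-196) = 15 + 196 = 211)
-√(v + D) = -√(750 + 211) = -√961 = -1*31 = -31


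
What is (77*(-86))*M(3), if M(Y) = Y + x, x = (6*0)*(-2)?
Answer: -19866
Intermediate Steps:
x = 0 (x = 0*(-2) = 0)
M(Y) = Y (M(Y) = Y + 0 = Y)
(77*(-86))*M(3) = (77*(-86))*3 = -6622*3 = -19866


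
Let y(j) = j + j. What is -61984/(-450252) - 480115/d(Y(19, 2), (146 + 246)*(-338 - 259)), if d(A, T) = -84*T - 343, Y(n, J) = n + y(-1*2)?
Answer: 250572116063/2212726645899 ≈ 0.11324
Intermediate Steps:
y(j) = 2*j
Y(n, J) = -4 + n (Y(n, J) = n + 2*(-1*2) = n + 2*(-2) = n - 4 = -4 + n)
d(A, T) = -343 - 84*T
-61984/(-450252) - 480115/d(Y(19, 2), (146 + 246)*(-338 - 259)) = -61984/(-450252) - 480115/(-343 - 84*(146 + 246)*(-338 - 259)) = -61984*(-1/450252) - 480115/(-343 - 32928*(-597)) = 15496/112563 - 480115/(-343 - 84*(-234024)) = 15496/112563 - 480115/(-343 + 19658016) = 15496/112563 - 480115/19657673 = 250572116063/2212726645899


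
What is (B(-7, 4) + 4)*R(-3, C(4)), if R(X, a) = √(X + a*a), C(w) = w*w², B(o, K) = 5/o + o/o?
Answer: 30*√4093/7 ≈ 274.19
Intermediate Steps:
B(o, K) = 1 + 5/o (B(o, K) = 5/o + 1 = 1 + 5/o)
C(w) = w³
R(X, a) = √(X + a²)
(B(-7, 4) + 4)*R(-3, C(4)) = ((5 - 7)/(-7) + 4)*√(-3 + (4³)²) = (-⅐*(-2) + 4)*√(-3 + 64²) = (2/7 + 4)*√(-3 + 4096) = 30*√4093/7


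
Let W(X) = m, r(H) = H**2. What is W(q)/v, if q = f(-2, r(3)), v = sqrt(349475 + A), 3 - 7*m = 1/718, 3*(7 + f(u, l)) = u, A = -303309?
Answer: 2153*sqrt(46166)/232030316 ≈ 0.0019937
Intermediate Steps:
f(u, l) = -7 + u/3
m = 2153/5026 (m = 3/7 - 1/7/718 = 3/7 - 1/7*1/718 = 3/7 - 1/5026 = 2153/5026 ≈ 0.42837)
v = sqrt(46166) (v = sqrt(349475 - 303309) = sqrt(46166) ≈ 214.86)
q = -23/3 (q = -7 + (1/3)*(-2) = -7 - 2/3 = -23/3 ≈ -7.6667)
W(X) = 2153/5026
W(q)/v = 2153/(5026*(sqrt(46166))) = 2153*(sqrt(46166)/46166)/5026 = 2153*sqrt(46166)/232030316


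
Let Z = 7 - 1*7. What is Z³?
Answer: 0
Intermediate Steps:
Z = 0 (Z = 7 - 7 = 0)
Z³ = 0³ = 0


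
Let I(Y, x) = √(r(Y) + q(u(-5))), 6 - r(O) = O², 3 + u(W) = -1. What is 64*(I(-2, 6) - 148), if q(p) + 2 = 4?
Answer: -9344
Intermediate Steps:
u(W) = -4 (u(W) = -3 - 1 = -4)
r(O) = 6 - O²
q(p) = 2 (q(p) = -2 + 4 = 2)
I(Y, x) = √(8 - Y²) (I(Y, x) = √((6 - Y²) + 2) = √(8 - Y²))
64*(I(-2, 6) - 148) = 64*(√(8 - 1*(-2)²) - 148) = 64*(√(8 - 1*4) - 148) = 64*(√(8 - 4) - 148) = 64*(√4 - 148) = 64*(2 - 148) = 64*(-146) = -9344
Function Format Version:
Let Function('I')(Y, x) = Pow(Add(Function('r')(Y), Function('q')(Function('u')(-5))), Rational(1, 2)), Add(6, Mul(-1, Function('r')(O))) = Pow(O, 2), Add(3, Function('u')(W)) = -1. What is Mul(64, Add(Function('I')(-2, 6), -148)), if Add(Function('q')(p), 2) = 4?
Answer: -9344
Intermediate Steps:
Function('u')(W) = -4 (Function('u')(W) = Add(-3, -1) = -4)
Function('r')(O) = Add(6, Mul(-1, Pow(O, 2)))
Function('q')(p) = 2 (Function('q')(p) = Add(-2, 4) = 2)
Function('I')(Y, x) = Pow(Add(8, Mul(-1, Pow(Y, 2))), Rational(1, 2)) (Function('I')(Y, x) = Pow(Add(Add(6, Mul(-1, Pow(Y, 2))), 2), Rational(1, 2)) = Pow(Add(8, Mul(-1, Pow(Y, 2))), Rational(1, 2)))
Mul(64, Add(Function('I')(-2, 6), -148)) = Mul(64, Add(Pow(Add(8, Mul(-1, Pow(-2, 2))), Rational(1, 2)), -148)) = Mul(64, Add(Pow(Add(8, Mul(-1, 4)), Rational(1, 2)), -148)) = Mul(64, Add(Pow(Add(8, -4), Rational(1, 2)), -148)) = Mul(64, Add(Pow(4, Rational(1, 2)), -148)) = Mul(64, Add(2, -148)) = Mul(64, -146) = -9344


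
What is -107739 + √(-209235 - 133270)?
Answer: -107739 + I*√342505 ≈ -1.0774e+5 + 585.24*I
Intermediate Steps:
-107739 + √(-209235 - 133270) = -107739 + √(-342505) = -107739 + I*√342505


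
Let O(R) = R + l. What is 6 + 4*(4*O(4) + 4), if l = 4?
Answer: 150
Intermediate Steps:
O(R) = 4 + R (O(R) = R + 4 = 4 + R)
6 + 4*(4*O(4) + 4) = 6 + 4*(4*(4 + 4) + 4) = 6 + 4*(4*8 + 4) = 6 + 4*(32 + 4) = 6 + 4*36 = 6 + 144 = 150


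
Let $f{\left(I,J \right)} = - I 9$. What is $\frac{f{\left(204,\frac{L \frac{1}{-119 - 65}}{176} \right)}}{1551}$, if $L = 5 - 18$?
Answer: $- \frac{612}{517} \approx -1.1838$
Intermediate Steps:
$L = -13$
$f{\left(I,J \right)} = - 9 I$
$\frac{f{\left(204,\frac{L \frac{1}{-119 - 65}}{176} \right)}}{1551} = \frac{\left(-9\right) 204}{1551} = \left(-1836\right) \frac{1}{1551} = - \frac{612}{517}$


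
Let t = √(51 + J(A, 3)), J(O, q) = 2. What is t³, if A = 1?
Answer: 53*√53 ≈ 385.85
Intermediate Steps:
t = √53 (t = √(51 + 2) = √53 ≈ 7.2801)
t³ = (√53)³ = 53*√53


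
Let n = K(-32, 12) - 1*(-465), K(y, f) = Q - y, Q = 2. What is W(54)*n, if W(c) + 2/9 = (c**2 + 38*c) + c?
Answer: 22552804/9 ≈ 2.5059e+6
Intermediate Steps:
K(y, f) = 2 - y
W(c) = -2/9 + c**2 + 39*c (W(c) = -2/9 + ((c**2 + 38*c) + c) = -2/9 + (c**2 + 39*c) = -2/9 + c**2 + 39*c)
n = 499 (n = (2 - 1*(-32)) - 1*(-465) = (2 + 32) + 465 = 34 + 465 = 499)
W(54)*n = (-2/9 + 54**2 + 39*54)*499 = (-2/9 + 2916 + 2106)*499 = (45196/9)*499 = 22552804/9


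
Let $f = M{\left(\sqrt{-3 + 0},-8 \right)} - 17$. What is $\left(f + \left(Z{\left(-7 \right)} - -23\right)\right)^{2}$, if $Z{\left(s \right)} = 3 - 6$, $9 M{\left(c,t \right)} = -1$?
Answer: $\frac{676}{81} \approx 8.3457$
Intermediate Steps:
$M{\left(c,t \right)} = - \frac{1}{9}$ ($M{\left(c,t \right)} = \frac{1}{9} \left(-1\right) = - \frac{1}{9}$)
$Z{\left(s \right)} = -3$ ($Z{\left(s \right)} = 3 - 6 = -3$)
$f = - \frac{154}{9}$ ($f = - \frac{1}{9} - 17 = - \frac{154}{9} \approx -17.111$)
$\left(f + \left(Z{\left(-7 \right)} - -23\right)\right)^{2} = \left(- \frac{154}{9} - -20\right)^{2} = \left(- \frac{154}{9} + \left(-3 + 23\right)\right)^{2} = \left(- \frac{154}{9} + 20\right)^{2} = \left(\frac{26}{9}\right)^{2} = \frac{676}{81}$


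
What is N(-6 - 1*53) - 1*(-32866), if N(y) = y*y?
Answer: 36347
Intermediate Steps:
N(y) = y**2
N(-6 - 1*53) - 1*(-32866) = (-6 - 1*53)**2 - 1*(-32866) = (-6 - 53)**2 + 32866 = (-59)**2 + 32866 = 3481 + 32866 = 36347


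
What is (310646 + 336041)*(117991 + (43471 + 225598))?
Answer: 250306670220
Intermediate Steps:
(310646 + 336041)*(117991 + (43471 + 225598)) = 646687*(117991 + 269069) = 646687*387060 = 250306670220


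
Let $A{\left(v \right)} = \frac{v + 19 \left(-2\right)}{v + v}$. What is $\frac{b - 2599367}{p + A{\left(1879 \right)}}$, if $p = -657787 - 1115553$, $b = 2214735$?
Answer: $\frac{1445447056}{6664209879} \approx 0.2169$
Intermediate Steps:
$p = -1773340$ ($p = -657787 - 1115553 = -1773340$)
$A{\left(v \right)} = \frac{-38 + v}{2 v}$ ($A{\left(v \right)} = \frac{v - 38}{2 v} = \left(-38 + v\right) \frac{1}{2 v} = \frac{-38 + v}{2 v}$)
$\frac{b - 2599367}{p + A{\left(1879 \right)}} = \frac{2214735 - 2599367}{-1773340 + \frac{-38 + 1879}{2 \cdot 1879}} = - \frac{384632}{-1773340 + \frac{1}{2} \cdot \frac{1}{1879} \cdot 1841} = - \frac{384632}{-1773340 + \frac{1841}{3758}} = - \frac{384632}{- \frac{6664209879}{3758}} = \left(-384632\right) \left(- \frac{3758}{6664209879}\right) = \frac{1445447056}{6664209879}$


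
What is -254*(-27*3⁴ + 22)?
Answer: 549910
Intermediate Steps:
-254*(-27*3⁴ + 22) = -254*(-27*81 + 22) = -254*(-2187 + 22) = -254*(-2165) = 549910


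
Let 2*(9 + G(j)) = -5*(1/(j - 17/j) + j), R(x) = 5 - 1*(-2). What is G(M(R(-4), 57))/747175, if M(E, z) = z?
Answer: -979581/4829739200 ≈ -0.00020282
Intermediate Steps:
R(x) = 7 (R(x) = 5 + 2 = 7)
G(j) = -9 - 5*j/2 - 5/(2*(j - 17/j)) (G(j) = -9 + (-5*(1/(j - 17/j) + j))/2 = -9 + (-5*(j + 1/(j - 17/j)))/2 = -9 + (-5*j - 5/(j - 17/j))/2 = -9 + (-5*j/2 - 5/(2*(j - 17/j))) = -9 - 5*j/2 - 5/(2*(j - 17/j)))
G(M(R(-4), 57))/747175 = ((306 - 18*57**2 - 5*57**3 + 80*57)/(2*(-17 + 57**2)))/747175 = ((306 - 18*3249 - 5*185193 + 4560)/(2*(-17 + 3249)))*(1/747175) = ((1/2)*(306 - 58482 - 925965 + 4560)/3232)*(1/747175) = ((1/2)*(1/3232)*(-979581))*(1/747175) = -979581/6464*1/747175 = -979581/4829739200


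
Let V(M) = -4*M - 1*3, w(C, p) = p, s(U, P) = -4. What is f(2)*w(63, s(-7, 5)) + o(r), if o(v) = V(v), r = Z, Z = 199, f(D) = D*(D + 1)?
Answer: -823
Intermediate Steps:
V(M) = -3 - 4*M (V(M) = -4*M - 3 = -3 - 4*M)
f(D) = D*(1 + D)
r = 199
o(v) = -3 - 4*v
f(2)*w(63, s(-7, 5)) + o(r) = (2*(1 + 2))*(-4) + (-3 - 4*199) = (2*3)*(-4) + (-3 - 796) = 6*(-4) - 799 = -24 - 799 = -823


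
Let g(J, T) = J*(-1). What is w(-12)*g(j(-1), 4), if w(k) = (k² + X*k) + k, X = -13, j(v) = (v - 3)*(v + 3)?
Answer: 2304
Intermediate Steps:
j(v) = (-3 + v)*(3 + v)
g(J, T) = -J
w(k) = k² - 12*k (w(k) = (k² - 13*k) + k = k² - 12*k)
w(-12)*g(j(-1), 4) = (-12*(-12 - 12))*(-(-9 + (-1)²)) = (-12*(-24))*(-(-9 + 1)) = 288*(-1*(-8)) = 288*8 = 2304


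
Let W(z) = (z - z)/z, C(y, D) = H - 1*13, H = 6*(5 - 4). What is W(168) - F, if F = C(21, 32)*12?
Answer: 84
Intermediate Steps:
H = 6 (H = 6*1 = 6)
C(y, D) = -7 (C(y, D) = 6 - 1*13 = 6 - 13 = -7)
F = -84 (F = -7*12 = -84)
W(z) = 0 (W(z) = 0/z = 0)
W(168) - F = 0 - 1*(-84) = 0 + 84 = 84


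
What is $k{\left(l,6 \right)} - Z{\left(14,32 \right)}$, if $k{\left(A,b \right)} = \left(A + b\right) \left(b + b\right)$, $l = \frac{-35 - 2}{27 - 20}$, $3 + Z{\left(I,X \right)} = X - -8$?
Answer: $- \frac{199}{7} \approx -28.429$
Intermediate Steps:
$Z{\left(I,X \right)} = 5 + X$ ($Z{\left(I,X \right)} = -3 + \left(X - -8\right) = -3 + \left(X + 8\right) = -3 + \left(8 + X\right) = 5 + X$)
$l = - \frac{37}{7} \approx -5.2857$
$k{\left(A,b \right)} = 2 b \left(A + b\right)$ ($k{\left(A,b \right)} = \left(A + b\right) 2 b = 2 b \left(A + b\right)$)
$k{\left(l,6 \right)} - Z{\left(14,32 \right)} = 2 \cdot 6 \left(- \frac{37}{7} + 6\right) - \left(5 + 32\right) = 2 \cdot 6 \cdot \frac{5}{7} - 37 = \frac{60}{7} - 37 = - \frac{199}{7}$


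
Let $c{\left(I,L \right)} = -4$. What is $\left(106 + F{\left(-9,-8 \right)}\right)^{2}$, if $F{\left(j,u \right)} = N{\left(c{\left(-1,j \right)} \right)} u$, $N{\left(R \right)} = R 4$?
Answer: $54756$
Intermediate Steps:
$N{\left(R \right)} = 4 R$
$F{\left(j,u \right)} = - 16 u$ ($F{\left(j,u \right)} = 4 \left(-4\right) u = - 16 u$)
$\left(106 + F{\left(-9,-8 \right)}\right)^{2} = \left(106 - -128\right)^{2} = \left(106 + 128\right)^{2} = 234^{2} = 54756$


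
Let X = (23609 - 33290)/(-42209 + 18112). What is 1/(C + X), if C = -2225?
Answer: -24097/53606144 ≈ -0.00044952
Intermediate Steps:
X = 9681/24097 (X = -9681/(-24097) = -9681*(-1/24097) = 9681/24097 ≈ 0.40175)
1/(C + X) = 1/(-2225 + 9681/24097) = 1/(-53606144/24097) = -24097/53606144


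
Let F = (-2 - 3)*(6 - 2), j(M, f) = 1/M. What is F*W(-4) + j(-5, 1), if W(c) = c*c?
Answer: -1601/5 ≈ -320.20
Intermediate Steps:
W(c) = c²
F = -20 (F = -5*4 = -20)
F*W(-4) + j(-5, 1) = -20*(-4)² + 1/(-5) = -20*16 - ⅕ = -320 - ⅕ = -1601/5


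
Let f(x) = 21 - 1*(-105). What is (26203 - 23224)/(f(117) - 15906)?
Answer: -993/5260 ≈ -0.18878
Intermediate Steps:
f(x) = 126 (f(x) = 21 + 105 = 126)
(26203 - 23224)/(f(117) - 15906) = (26203 - 23224)/(126 - 15906) = 2979/(-15780) = 2979*(-1/15780) = -993/5260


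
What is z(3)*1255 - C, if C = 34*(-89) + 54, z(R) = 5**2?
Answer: 34347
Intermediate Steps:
z(R) = 25
C = -2972 (C = -3026 + 54 = -2972)
z(3)*1255 - C = 25*1255 - 1*(-2972) = 31375 + 2972 = 34347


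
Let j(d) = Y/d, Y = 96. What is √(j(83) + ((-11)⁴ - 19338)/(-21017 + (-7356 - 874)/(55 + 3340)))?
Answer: √1936616656999417451/1184591687 ≈ 1.1748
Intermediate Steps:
j(d) = 96/d
√(j(83) + ((-11)⁴ - 19338)/(-21017 + (-7356 - 874)/(55 + 3340))) = √(96/83 + ((-11)⁴ - 19338)/(-21017 + (-7356 - 874)/(55 + 3340))) = √(96*(1/83) + (14641 - 19338)/(-21017 - 8230/3395)) = √(96/83 - 4697/(-21017 - 8230*1/3395)) = √(96/83 - 4697/(-21017 - 1646/679)) = √(96/83 - 4697/(-14272189/679)) = √(96/83 - 4697*(-679/14272189)) = √(96/83 + 3189263/14272189) = √(1634838973/1184591687) = √1936616656999417451/1184591687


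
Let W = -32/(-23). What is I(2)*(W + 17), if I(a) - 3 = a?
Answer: 2115/23 ≈ 91.957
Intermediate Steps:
I(a) = 3 + a
W = 32/23 (W = -32*(-1/23) = 32/23 ≈ 1.3913)
I(2)*(W + 17) = (3 + 2)*(32/23 + 17) = 5*(423/23) = 2115/23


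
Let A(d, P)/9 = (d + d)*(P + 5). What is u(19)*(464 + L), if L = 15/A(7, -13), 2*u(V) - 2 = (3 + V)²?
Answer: 12627819/112 ≈ 1.1275e+5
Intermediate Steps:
A(d, P) = 18*d*(5 + P) (A(d, P) = 9*((d + d)*(P + 5)) = 9*((2*d)*(5 + P)) = 9*(2*d*(5 + P)) = 18*d*(5 + P))
u(V) = 1 + (3 + V)²/2
L = -5/336 (L = 15/((18*7*(5 - 13))) = 15/((18*7*(-8))) = 15/(-1008) = 15*(-1/1008) = -5/336 ≈ -0.014881)
u(19)*(464 + L) = (1 + (3 + 19)²/2)*(464 - 5/336) = (1 + (½)*22²)*(155899/336) = (1 + (½)*484)*(155899/336) = (1 + 242)*(155899/336) = 243*(155899/336) = 12627819/112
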